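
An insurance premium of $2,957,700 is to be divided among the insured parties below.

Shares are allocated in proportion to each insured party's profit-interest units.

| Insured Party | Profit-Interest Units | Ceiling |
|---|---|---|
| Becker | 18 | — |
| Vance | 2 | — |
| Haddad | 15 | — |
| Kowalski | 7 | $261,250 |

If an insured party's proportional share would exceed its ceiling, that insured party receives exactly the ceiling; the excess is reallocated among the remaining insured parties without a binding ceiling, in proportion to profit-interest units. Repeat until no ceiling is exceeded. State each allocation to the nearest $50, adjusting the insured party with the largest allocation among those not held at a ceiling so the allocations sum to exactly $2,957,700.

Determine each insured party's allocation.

Becker: $1,386,750 · Vance: $154,100 · Haddad: $1,155,600 · Kowalski: $261,250

Combined profit-interest units = 42.
Proportional shares (ignoring caps): Becker 1,267,585.71; Vance 140,842.86; Haddad 1,056,321.43; Kowalski 492,950.00.
Cap binds for Kowalski ($261,250); balance $2,696,450 reallocated over remaining profit-interest units 35.
Remaining shares: Becker 1,386,745.71 → $1,386,750; Vance 154,082.86 → $154,100; Haddad 1,155,621.43 → $1,155,600.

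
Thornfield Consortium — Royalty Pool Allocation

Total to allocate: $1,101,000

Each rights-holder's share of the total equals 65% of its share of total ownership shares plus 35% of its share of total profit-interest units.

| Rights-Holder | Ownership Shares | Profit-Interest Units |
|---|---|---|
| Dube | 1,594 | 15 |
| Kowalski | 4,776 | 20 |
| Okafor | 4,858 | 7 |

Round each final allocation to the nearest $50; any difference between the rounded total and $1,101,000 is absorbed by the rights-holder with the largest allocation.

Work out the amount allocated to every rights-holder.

Totals — ownership shares 11,228, profit-interest units 42.
Blended shares (65% ownership shares + 35% profit-interest units): Dube 0.2173; Kowalski 0.4432; Okafor 0.3396.
Pro-rata amounts: Dube 239,223.33; Kowalski 487,912.58; Okafor 373,864.09.
After rounding ($50): Dube $239,200; Kowalski $487,900; Okafor $373,850. Sum = $1,100,950.
Difference $1,101,000 − $1,100,950 = +$50 applied to largest allocation (Kowalski): Kowalski becomes $487,950.

Dube: $239,200 · Kowalski: $487,950 · Okafor: $373,850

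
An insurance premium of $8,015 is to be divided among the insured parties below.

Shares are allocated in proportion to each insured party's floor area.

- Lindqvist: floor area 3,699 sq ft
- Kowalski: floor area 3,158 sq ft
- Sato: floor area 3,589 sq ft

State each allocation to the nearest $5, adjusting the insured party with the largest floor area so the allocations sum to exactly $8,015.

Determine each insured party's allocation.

Lindqvist: $2,835 · Kowalski: $2,425 · Sato: $2,755

Floor area total: 3,699 + 3,158 + 3,589 = 10,446.
Unrounded shares: Lindqvist 2,838.17; Kowalski 2,423.07; Sato 2,753.77.
Rounded to nearest $5: Lindqvist $2,840; Kowalski $2,425; Sato $2,755. Sum = $8,020.
Difference $8,015 − $8,020 = −$5 applied to largest floor area (Lindqvist): Lindqvist becomes $2,835.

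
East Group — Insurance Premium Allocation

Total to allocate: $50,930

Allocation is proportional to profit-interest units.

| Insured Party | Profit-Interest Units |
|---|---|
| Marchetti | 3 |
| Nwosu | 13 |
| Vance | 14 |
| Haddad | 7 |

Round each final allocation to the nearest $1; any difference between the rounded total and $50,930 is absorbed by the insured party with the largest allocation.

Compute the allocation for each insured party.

Marchetti: $4,129 · Nwosu: $17,894 · Vance: $19,272 · Haddad: $9,635

Combined profit-interest units = 37.
Raw shares: Marchetti 3/37 × $50,930 = 4,129.46; Nwosu 13/37 × $50,930 = 17,894.32; Vance 14/37 × $50,930 = 19,270.81; Haddad 7/37 × $50,930 = 9,635.41.
After rounding ($1): Marchetti $4,129; Nwosu $17,894; Vance $19,271; Haddad $9,635. Sum = $50,929.
Difference $50,930 − $50,929 = +$1 applied to largest allocation (Vance): Vance becomes $19,272.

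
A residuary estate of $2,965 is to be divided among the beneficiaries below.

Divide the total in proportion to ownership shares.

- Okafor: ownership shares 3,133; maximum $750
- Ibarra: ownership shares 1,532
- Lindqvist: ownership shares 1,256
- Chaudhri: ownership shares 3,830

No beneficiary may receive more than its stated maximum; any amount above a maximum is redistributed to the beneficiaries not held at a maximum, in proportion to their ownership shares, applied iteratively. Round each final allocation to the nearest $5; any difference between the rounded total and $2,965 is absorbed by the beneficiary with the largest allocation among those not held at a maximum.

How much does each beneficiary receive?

Ownership shares total: 9,751.
Unconstrained shares: Okafor 952.66; Ibarra 465.84; Lindqvist 381.91; Chaudhri 1,164.59.
Capped: Okafor ($750); remaining pool $2,215 reallocated over remaining ownership shares 6,618.
Remaining shares: Ibarra 512.75 → $515; Lindqvist 420.37 → $420; Chaudhri 1,281.88 → $1,280.

Okafor: $750 · Ibarra: $515 · Lindqvist: $420 · Chaudhri: $1,280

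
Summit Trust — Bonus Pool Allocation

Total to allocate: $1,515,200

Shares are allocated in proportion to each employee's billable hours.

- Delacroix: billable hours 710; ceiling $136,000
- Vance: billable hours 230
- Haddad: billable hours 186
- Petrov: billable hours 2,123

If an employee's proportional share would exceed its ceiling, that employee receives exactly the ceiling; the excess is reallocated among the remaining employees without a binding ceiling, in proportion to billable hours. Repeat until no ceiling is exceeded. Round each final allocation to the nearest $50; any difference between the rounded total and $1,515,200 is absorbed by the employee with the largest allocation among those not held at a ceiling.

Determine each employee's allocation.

Delacroix: $136,000 · Vance: $124,950 · Haddad: $101,050 · Petrov: $1,153,200

Combined billable hours = 3,249.
Proportional shares (ignoring caps): Delacroix 331,114.80; Vance 107,262.54; Haddad 86,742.75; Petrov 990,079.90.
Cap binds for Delacroix ($136,000); remaining pool $1,379,200 reallocated over remaining billable hours 2,539.
Shares after redistribution: Vance 124,937.38 → $124,950; Haddad 101,036.31 → $101,050; Petrov 1,153,226.31 → $1,153,250.
Rounding difference −$50 applied to Petrov → $1,153,200.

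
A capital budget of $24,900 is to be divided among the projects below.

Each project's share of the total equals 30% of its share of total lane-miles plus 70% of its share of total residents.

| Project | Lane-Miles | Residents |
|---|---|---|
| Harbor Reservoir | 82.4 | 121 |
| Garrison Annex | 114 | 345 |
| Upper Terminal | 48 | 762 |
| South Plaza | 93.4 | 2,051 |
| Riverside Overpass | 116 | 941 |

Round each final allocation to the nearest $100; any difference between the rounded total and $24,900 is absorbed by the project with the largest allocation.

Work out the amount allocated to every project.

Totals — lane-miles 453.8, residents 4,220.
Composite weights (30% lane-miles + 70% residents): Harbor Reservoir 0.0745; Garrison Annex 0.1326; Upper Terminal 0.1581; South Plaza 0.4020; Riverside Overpass 0.2328.
Pro-rata amounts: Harbor Reservoir 1,856.16; Garrison Annex 3,301.52; Upper Terminal 3,937.44; South Plaza 10,008.77; Riverside Overpass 5,796.12.
At nearest $100: Harbor Reservoir $1,900; Garrison Annex $3,300; Upper Terminal $3,900; South Plaza $10,000; Riverside Overpass $5,800. Sum = $24,900.
No rounding difference to absorb.

Harbor Reservoir: $1,900 | Garrison Annex: $3,300 | Upper Terminal: $3,900 | South Plaza: $10,000 | Riverside Overpass: $5,800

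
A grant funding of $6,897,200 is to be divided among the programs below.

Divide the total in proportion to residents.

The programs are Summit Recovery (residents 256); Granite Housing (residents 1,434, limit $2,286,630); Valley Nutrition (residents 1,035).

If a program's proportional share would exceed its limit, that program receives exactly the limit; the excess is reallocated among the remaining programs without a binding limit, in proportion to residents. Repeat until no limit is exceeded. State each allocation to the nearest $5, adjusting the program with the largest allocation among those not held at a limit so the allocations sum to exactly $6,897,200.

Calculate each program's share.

Sum of residents: 2,725.
Unconstrained shares: Summit Recovery 647,957.14; Granite Housing 3,629,572.40; Valley Nutrition 2,619,670.46.
Held at cap: Granite Housing ($2,286,630); remaining pool $4,610,570 reallocated over remaining residents 1,291.
Remaining shares: Summit Recovery 914,257.10 → $914,255; Valley Nutrition 3,696,312.90 → $3,696,315.

Summit Recovery: $914,255 | Granite Housing: $2,286,630 | Valley Nutrition: $3,696,315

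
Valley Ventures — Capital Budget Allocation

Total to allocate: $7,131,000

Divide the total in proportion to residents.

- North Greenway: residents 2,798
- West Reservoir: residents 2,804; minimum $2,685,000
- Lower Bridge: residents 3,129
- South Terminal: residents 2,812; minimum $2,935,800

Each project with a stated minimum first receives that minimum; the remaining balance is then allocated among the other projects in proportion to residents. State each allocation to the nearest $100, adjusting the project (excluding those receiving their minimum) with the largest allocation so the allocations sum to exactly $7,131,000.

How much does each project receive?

Fund the minimums — West Reservoir $2,685,000; South Terminal $2,935,800. Balance $1,510,200.
Balance split over remaining residents 5,927: North Greenway 712,930.59 → $712,900; Lower Bridge 797,269.41 → $797,300.

North Greenway: $712,900 | West Reservoir: $2,685,000 | Lower Bridge: $797,300 | South Terminal: $2,935,800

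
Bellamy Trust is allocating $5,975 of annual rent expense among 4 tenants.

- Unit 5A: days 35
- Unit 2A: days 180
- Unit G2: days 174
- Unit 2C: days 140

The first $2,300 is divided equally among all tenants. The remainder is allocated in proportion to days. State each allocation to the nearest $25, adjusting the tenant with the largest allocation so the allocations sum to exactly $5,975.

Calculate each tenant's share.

First tranche $2,300 split equally: $575 each.
Remainder $3,675 by days (total 529): Unit 5A 243.15 → $250; Unit 2A 1,250.47 → $1,250; Unit G2 1,208.79 → $1,200; Unit 2C 972.59 → $975.
Totals: Unit 5A $575 + $250 = $825; Unit 2A $575 + $1,250 = $1,825; Unit G2 $575 + $1,200 = $1,775; Unit 2C $575 + $975 = $1,550.

Unit 5A: $825 · Unit 2A: $1,825 · Unit G2: $1,775 · Unit 2C: $1,550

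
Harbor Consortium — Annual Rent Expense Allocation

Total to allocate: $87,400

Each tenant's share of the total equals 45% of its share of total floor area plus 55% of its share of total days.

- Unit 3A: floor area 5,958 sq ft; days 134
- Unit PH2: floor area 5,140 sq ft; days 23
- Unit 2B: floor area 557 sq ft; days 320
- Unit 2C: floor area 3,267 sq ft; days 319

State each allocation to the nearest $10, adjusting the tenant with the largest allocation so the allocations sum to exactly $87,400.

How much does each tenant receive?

Unit 3A: $23,800 · Unit PH2: $14,940 · Unit 2B: $20,790 · Unit 2C: $27,870

Floor area total 14,922; days total 796.
Composite weights (45% floor area + 55% days): Unit 3A 0.2723; Unit PH2 0.1709; Unit 2B 0.2379; Unit 2C 0.3189.
Proportional shares: Unit 3A 23,795.72; Unit PH2 14,936.48; Unit 2B 20,792.71; Unit 2C 27,875.08.
At nearest $10: Unit 3A $23,800; Unit PH2 $14,940; Unit 2B $20,790; Unit 2C $27,880. Sum = $87,410.
Difference $87,400 − $87,410 = −$10 applied to largest allocation (Unit 2C): Unit 2C becomes $27,870.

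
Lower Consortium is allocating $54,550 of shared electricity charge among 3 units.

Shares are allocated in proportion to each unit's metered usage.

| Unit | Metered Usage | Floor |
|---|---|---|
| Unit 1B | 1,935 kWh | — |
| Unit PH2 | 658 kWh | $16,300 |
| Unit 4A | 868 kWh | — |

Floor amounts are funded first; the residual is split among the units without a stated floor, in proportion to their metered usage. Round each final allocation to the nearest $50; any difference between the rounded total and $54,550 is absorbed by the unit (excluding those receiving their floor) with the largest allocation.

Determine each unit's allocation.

Unit 1B: $26,400 · Unit PH2: $16,300 · Unit 4A: $11,850

Guaranteed amounts: Unit PH2 $16,300. Residual $38,250.
Residual split over remaining metered usage 2,803: Unit 1B 26,405.19 → $26,400; Unit 4A 11,844.81 → $11,850.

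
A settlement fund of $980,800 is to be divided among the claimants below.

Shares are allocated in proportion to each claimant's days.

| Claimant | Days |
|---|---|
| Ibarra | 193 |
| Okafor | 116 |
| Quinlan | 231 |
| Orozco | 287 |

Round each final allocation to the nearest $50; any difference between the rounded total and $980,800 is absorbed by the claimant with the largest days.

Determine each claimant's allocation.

Ibarra: $228,900; Okafor: $137,550; Quinlan: $273,950; Orozco: $340,400

Days total: 827.
Proportional shares: Ibarra 193/827 × $980,800 = 228,892.87; Okafor 116/827 × $980,800 = 137,572.91; Quinlan 231/827 × $980,800 = 273,959.85; Orozco 287/827 × $980,800 = 340,374.37.
At nearest $50: Ibarra $228,900; Okafor $137,550; Quinlan $273,950; Orozco $340,350. Sum = $980,750.
Difference $980,800 − $980,750 = +$50 applied to largest days (Orozco): Orozco becomes $340,400.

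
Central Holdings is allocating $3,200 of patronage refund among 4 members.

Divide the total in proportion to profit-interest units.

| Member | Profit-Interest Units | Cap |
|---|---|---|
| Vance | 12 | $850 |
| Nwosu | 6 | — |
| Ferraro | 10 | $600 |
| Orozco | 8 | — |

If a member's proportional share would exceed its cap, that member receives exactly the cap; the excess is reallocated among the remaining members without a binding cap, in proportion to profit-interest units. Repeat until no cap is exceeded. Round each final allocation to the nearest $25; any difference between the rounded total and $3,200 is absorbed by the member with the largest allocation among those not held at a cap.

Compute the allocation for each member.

Vance: $850 | Nwosu: $750 | Ferraro: $600 | Orozco: $1,000

Profit-interest units total: 36.
Unconstrained shares: Vance 1,066.67; Nwosu 533.33; Ferraro 888.89; Orozco 711.11.
Held at cap: Vance ($850), Ferraro ($600); residual $1,750 reallocated over remaining profit-interest units 14.
Redistributed shares: Nwosu 750.00 → $750; Orozco 1,000.00 → $1,000.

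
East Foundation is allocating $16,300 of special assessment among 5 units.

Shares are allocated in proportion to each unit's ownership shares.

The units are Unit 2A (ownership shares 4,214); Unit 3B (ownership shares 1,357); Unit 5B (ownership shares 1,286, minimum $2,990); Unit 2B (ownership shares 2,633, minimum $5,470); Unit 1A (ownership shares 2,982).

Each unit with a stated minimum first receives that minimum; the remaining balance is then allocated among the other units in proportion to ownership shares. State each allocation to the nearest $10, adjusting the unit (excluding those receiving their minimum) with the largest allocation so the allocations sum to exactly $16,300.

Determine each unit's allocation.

Unit 2A: $3,870 · Unit 3B: $1,240 · Unit 5B: $2,990 · Unit 2B: $5,470 · Unit 1A: $2,730

Minimums first: Unit 5B $2,990; Unit 2B $5,470. Residual $7,840.
Residual split over remaining ownership shares 8,553: Unit 2A 3,862.71 → $3,860; Unit 3B 1,243.88 → $1,240; Unit 1A 2,733.41 → $2,730.
Rounding difference +$10 applied to Unit 2A → $3,870.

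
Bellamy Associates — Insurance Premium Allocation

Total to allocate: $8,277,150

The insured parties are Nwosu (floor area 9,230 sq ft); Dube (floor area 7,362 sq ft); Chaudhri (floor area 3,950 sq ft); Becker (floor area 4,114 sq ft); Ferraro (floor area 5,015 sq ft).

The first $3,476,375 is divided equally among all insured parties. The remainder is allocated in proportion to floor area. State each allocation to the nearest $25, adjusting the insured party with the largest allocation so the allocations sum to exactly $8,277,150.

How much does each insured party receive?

Equal tier: $3,476,375 ÷ 5 = $695,275 apiece.
Remainder $4,800,775 by floor area (total 29,671): Nwosu 1,493,416.24 → $1,493,425; Dube 1,191,173.39 → $1,191,175; Chaudhri 639,110.96 → $639,100; Becker 665,646.20 → $665,650; Ferraro 811,428.22 → $811,425.
Totals: Nwosu $695,275 + $1,493,425 = $2,188,700; Dube $695,275 + $1,191,175 = $1,886,450; Chaudhri $695,275 + $639,100 = $1,334,375; Becker $695,275 + $665,650 = $1,360,925; Ferraro $695,275 + $811,425 = $1,506,700.

Nwosu: $2,188,700 | Dube: $1,886,450 | Chaudhri: $1,334,375 | Becker: $1,360,925 | Ferraro: $1,506,700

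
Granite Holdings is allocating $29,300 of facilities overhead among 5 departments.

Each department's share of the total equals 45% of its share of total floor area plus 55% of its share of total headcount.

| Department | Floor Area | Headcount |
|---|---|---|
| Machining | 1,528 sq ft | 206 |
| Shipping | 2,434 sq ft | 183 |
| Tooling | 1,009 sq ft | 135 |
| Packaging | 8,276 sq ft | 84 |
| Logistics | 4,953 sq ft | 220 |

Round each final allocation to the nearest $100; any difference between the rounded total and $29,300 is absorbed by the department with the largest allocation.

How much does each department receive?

Totals — floor area 18,200, headcount 828.
Composite weights (45% floor area + 55% headcount): Machining 0.1746; Shipping 0.1817; Tooling 0.1146; Packaging 0.2604; Logistics 0.2686.
Raw shares: Machining 5,116.25; Shipping 5,324.96; Tooling 3,358.42; Packaging 7,630.41; Logistics 7,869.97.
After rounding ($100): Machining $5,100; Shipping $5,300; Tooling $3,400; Packaging $7,600; Logistics $7,900. Sum = $29,300.
Sum already equals the total — no adjustment.

Machining: $5,100 · Shipping: $5,300 · Tooling: $3,400 · Packaging: $7,600 · Logistics: $7,900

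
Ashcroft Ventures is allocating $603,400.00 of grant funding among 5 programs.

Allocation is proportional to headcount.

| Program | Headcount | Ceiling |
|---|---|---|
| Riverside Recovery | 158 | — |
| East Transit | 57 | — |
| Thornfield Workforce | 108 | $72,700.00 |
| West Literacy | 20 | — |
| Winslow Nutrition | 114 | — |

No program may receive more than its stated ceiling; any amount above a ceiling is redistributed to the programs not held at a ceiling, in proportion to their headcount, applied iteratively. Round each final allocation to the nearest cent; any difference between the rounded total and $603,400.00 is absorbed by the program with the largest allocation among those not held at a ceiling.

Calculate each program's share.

Riverside Recovery: $240,259.60; East Transit: $86,675.93; Thornfield Workforce: $72,700.00; West Literacy: $30,412.61; Winslow Nutrition: $173,351.86

Headcount total: 457.
Proportional shares (ignoring caps): Riverside Recovery 208,615.3173; East Transit 75,259.9562; Thornfield Workforce 142,597.8118; West Literacy 26,407.0022; Winslow Nutrition 150,519.9125.
Capped: Thornfield Workforce ($72,700.00); remaining pool $530,700.00 reallocated over remaining headcount 349.
Remaining shares: Riverside Recovery 240,259.5989 → $240,259.60; East Transit 86,675.9312 → $86,675.93; West Literacy 30,412.6074 → $30,412.61; Winslow Nutrition 173,351.8625 → $173,351.86.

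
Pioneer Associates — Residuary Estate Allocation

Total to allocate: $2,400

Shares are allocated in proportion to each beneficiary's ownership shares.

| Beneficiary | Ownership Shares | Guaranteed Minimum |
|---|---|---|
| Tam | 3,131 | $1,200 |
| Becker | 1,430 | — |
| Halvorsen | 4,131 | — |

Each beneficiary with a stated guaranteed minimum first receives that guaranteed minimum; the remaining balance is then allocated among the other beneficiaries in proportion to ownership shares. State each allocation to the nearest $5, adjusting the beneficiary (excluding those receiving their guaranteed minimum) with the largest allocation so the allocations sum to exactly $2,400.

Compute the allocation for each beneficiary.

Fund the minimums — Tam $1,200. Remaining pool $1,200.
Remaining pool split over remaining ownership shares 5,561: Becker 308.58 → $310; Halvorsen 891.42 → $890.

Tam: $1,200 | Becker: $310 | Halvorsen: $890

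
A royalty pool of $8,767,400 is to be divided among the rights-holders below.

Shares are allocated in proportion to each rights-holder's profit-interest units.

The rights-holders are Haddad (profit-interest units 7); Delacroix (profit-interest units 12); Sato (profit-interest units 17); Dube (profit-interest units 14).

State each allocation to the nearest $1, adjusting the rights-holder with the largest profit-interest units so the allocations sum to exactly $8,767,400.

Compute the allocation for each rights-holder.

Sum of profit-interest units: 7 + 12 + 17 + 14 = 50.
Raw shares: Haddad 1,227,436.00; Delacroix 2,104,176.00; Sato 2,980,916.00; Dube 2,454,872.00.
At nearest $1: Haddad $1,227,436; Delacroix $2,104,176; Sato $2,980,916; Dube $2,454,872. Sum = $8,767,400.
No rounding difference to absorb.

Haddad: $1,227,436; Delacroix: $2,104,176; Sato: $2,980,916; Dube: $2,454,872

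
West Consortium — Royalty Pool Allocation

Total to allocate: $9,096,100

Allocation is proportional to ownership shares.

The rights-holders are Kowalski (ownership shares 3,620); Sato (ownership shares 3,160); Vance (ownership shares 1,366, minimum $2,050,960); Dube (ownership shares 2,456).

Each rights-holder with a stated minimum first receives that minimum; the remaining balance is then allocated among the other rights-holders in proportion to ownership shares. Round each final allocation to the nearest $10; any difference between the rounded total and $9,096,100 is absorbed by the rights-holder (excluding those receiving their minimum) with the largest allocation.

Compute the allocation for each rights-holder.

Kowalski: $2,761,300 | Sato: $2,410,420 | Vance: $2,050,960 | Dube: $1,873,420

Minimums first: Vance $2,050,960. Balance $7,045,140.
Balance split over remaining ownership shares 9,236: Kowalski 2,761,304.33 → $2,761,300; Sato 2,410,420.36 → $2,410,420; Dube 1,873,415.31 → $1,873,420.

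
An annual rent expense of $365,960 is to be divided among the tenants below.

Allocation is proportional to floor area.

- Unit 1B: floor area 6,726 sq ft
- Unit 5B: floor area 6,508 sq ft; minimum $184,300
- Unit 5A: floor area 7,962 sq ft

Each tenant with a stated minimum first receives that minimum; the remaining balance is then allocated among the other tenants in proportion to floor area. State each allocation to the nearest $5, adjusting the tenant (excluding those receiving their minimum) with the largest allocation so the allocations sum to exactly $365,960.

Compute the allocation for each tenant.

Unit 1B: $83,185 · Unit 5B: $184,300 · Unit 5A: $98,475

Fund the minimums — Unit 5B $184,300. Balance $181,660.
Balance split over remaining floor area 14,688: Unit 1B 83,186.63 → $83,185; Unit 5A 98,473.37 → $98,475.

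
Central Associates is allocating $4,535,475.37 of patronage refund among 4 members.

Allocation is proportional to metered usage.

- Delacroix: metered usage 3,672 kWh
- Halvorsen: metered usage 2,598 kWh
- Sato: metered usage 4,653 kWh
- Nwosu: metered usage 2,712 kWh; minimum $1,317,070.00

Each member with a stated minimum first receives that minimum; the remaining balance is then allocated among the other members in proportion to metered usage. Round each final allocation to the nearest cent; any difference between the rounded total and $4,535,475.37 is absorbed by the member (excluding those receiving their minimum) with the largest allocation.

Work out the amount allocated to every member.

Minimums first: Nwosu $1,317,070.00. Balance $3,218,405.37.
Balance split over remaining metered usage 10,923: Delacroix 1,081,935.7794 → $1,081,935.78; Halvorsen 765,487.2426 → $765,487.24; Sato 1,370,982.3479 → $1,370,982.35.

Delacroix: $1,081,935.78; Halvorsen: $765,487.24; Sato: $1,370,982.35; Nwosu: $1,317,070.00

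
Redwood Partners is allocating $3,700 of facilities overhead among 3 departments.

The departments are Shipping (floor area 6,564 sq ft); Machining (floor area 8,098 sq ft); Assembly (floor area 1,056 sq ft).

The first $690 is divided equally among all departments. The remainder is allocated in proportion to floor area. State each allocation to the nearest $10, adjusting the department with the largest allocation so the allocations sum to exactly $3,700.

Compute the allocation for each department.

Shipping: $1,490; Machining: $1,780; Assembly: $430

$690 shared equally gives $230 per department.
Remainder $3,010 by floor area (total 15,718): Shipping 1,257.01 → $1,260; Machining 1,550.77 → $1,550; Assembly 202.22 → $200.
Totals: Shipping $230 + $1,260 = $1,490; Machining $230 + $1,550 = $1,780; Assembly $230 + $200 = $430.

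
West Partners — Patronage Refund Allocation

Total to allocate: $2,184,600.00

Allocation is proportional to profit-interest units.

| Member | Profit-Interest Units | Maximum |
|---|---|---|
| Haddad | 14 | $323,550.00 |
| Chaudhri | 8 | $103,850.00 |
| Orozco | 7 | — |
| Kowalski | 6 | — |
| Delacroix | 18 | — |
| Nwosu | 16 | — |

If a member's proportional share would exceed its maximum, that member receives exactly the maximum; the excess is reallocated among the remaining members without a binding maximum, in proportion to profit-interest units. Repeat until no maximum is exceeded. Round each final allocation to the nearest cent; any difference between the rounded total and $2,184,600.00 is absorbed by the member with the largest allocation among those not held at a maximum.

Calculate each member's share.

Haddad: $323,550.00; Chaudhri: $103,850.00; Orozco: $261,710.64; Kowalski: $224,323.40; Delacroix: $672,970.22; Nwosu: $598,195.74

Total profit-interest units = 69.
Proportional shares (ignoring caps): Haddad 443,252.1739; Chaudhri 253,286.9565; Orozco 221,626.0870; Kowalski 189,965.2174; Delacroix 569,895.6522; Nwosu 506,573.9130.
Cap binds for Haddad ($323,550.00), Chaudhri ($103,850.00); remaining pool $1,757,200.00 reallocated over remaining profit-interest units 47.
Remaining shares: Orozco 261,710.6383 → $261,710.64; Kowalski 224,323.4043 → $224,323.40; Delacroix 672,970.2128 → $672,970.21; Nwosu 598,195.7447 → $598,195.74.
Rounding difference +$0.01 applied to Delacroix → $672,970.22.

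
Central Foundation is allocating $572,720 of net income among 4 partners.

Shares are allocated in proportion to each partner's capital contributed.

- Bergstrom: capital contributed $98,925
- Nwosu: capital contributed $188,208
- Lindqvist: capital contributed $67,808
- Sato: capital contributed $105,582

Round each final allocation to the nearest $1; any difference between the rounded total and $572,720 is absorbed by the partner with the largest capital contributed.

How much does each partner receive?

Capital contributed total: 98,925 + 188,208 + 67,808 + 105,582 = 460,523.
Unrounded shares: Bergstrom 123,026.05; Nwosu 234,061.03; Lindqvist 84,328.03; Sato 131,304.89.
After rounding ($1): Bergstrom $123,026; Nwosu $234,061; Lindqvist $84,328; Sato $131,305. Sum = $572,720.
Sum already equals the total — no adjustment.

Bergstrom: $123,026 · Nwosu: $234,061 · Lindqvist: $84,328 · Sato: $131,305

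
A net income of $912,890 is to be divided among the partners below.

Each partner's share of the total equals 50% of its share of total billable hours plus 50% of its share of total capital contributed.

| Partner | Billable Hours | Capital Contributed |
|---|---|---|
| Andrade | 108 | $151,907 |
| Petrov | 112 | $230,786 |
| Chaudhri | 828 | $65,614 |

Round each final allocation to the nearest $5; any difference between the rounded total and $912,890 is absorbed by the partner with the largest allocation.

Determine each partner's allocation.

Andrade: $201,705; Petrov: $283,755; Chaudhri: $427,430

Totals — billable hours 1,048, capital contributed 448,307.
Composite weights (50% billable hours + 50% capital contributed): Andrade 0.2209; Petrov 0.3108; Chaudhri 0.4682.
Unrounded shares: Andrade 201,702.75; Petrov 283,755.78; Chaudhri 427,431.47.
At nearest $5: Andrade $201,705; Petrov $283,755; Chaudhri $427,430. Sum = $912,890.
No rounding difference to absorb.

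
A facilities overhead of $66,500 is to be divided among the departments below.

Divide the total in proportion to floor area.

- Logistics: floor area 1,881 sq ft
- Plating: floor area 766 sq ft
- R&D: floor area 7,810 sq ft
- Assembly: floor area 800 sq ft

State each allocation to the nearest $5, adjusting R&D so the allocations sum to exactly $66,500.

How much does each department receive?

Total floor area = 11,257.
Pro-rata amounts: Logistics 1,881/11,257 × $66,500 = 11,111.89; Plating 766/11,257 × $66,500 = 4,525.10; R&D 7,810/11,257 × $66,500 = 46,137.07; Assembly 800/11,257 × $66,500 = 4,725.95.
At nearest $5: Logistics $11,110; Plating $4,525; R&D $46,135; Assembly $4,725. Sum = $66,495.
Difference $66,500 − $66,495 = +$5 applied to R&D: R&D becomes $46,140.

Logistics: $11,110 · Plating: $4,525 · R&D: $46,140 · Assembly: $4,725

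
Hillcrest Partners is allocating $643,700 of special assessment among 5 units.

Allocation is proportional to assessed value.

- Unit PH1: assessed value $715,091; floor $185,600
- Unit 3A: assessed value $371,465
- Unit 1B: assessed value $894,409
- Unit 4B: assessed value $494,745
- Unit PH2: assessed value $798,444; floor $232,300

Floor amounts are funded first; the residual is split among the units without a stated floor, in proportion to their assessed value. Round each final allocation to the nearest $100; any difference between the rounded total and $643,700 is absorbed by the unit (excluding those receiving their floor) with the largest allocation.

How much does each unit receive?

Minimums first: Unit PH1 $185,600; Unit PH2 $232,300. Balance $225,800.
Balance split over remaining assessed value 1,760,619: Unit 3A 47,640.52 → $47,600; Unit 1B 114,708.27 → $114,700; Unit 4B 63,451.22 → $63,500.

Unit PH1: $185,600; Unit 3A: $47,600; Unit 1B: $114,700; Unit 4B: $63,500; Unit PH2: $232,300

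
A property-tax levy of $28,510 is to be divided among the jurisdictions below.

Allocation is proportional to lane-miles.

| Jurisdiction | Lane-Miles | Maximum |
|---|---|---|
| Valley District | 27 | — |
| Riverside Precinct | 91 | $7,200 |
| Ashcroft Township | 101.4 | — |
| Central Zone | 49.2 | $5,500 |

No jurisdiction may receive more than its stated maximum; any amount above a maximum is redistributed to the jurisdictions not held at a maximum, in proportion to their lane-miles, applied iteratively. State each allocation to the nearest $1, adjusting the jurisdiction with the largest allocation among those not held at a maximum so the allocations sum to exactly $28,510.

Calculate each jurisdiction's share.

Combined lane-miles = 268.6.
Proportional shares (ignoring caps): Valley District 2,865.86; Riverside Precinct 9,659.01; Ashcroft Township 10,762.90; Central Zone 5,222.23.
Cap binds for Riverside Precinct ($7,200); residual $21,310 reallocated over remaining lane-miles 177.6.
Cap binds for Central Zone ($5,500); residual $15,810 reallocated over remaining lane-miles 128.4.
Remaining shares: Valley District 3,324.53 → $3,325; Ashcroft Township 12,485.47 → $12,485.

Valley District: $3,325 · Riverside Precinct: $7,200 · Ashcroft Township: $12,485 · Central Zone: $5,500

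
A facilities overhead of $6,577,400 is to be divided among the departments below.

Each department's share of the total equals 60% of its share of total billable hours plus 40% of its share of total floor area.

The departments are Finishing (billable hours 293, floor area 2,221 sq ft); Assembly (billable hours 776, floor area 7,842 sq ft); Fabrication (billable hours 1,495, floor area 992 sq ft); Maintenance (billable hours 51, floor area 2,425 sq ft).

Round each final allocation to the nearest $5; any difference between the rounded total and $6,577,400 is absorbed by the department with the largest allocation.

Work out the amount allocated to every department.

Finishing: $875,665; Assembly: $2,701,670; Fabrication: $2,449,800; Maintenance: $550,265

Totals — billable hours 2,615, floor area 13,480.
Combined weights (60% billable hours + 40% floor area): Finishing 0.1331; Assembly 0.4108; Fabrication 0.3725; Maintenance 0.0837.
Unrounded shares: Finishing 875,666.22; Assembly 2,701,667.12; Fabrication 2,449,800.21; Maintenance 550,266.45.
At nearest $5: Finishing $875,665; Assembly $2,701,665; Fabrication $2,449,800; Maintenance $550,265. Sum = $6,577,395.
Difference $6,577,400 − $6,577,395 = +$5 applied to largest allocation (Assembly): Assembly becomes $2,701,670.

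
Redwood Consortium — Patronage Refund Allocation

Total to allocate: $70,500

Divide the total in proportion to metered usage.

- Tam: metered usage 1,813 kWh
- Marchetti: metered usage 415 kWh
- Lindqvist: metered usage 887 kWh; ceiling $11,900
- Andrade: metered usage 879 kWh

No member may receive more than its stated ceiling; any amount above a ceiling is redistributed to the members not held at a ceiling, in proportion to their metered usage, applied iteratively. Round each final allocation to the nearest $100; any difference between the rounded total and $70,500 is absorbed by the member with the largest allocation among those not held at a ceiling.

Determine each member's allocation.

Sum of metered usage: 3,994.
Proportional shares (ignoring caps): Tam 32,002.13; Marchetti 7,325.36; Lindqvist 15,656.86; Andrade 15,515.65.
Cap binds for Lindqvist ($11,900); remaining pool $58,600 reallocated over remaining metered usage 3,107.
Redistributed shares: Tam 34,194.34 → $34,200; Marchetti 7,827.16 → $7,800; Andrade 16,578.50 → $16,600.

Tam: $34,200; Marchetti: $7,800; Lindqvist: $11,900; Andrade: $16,600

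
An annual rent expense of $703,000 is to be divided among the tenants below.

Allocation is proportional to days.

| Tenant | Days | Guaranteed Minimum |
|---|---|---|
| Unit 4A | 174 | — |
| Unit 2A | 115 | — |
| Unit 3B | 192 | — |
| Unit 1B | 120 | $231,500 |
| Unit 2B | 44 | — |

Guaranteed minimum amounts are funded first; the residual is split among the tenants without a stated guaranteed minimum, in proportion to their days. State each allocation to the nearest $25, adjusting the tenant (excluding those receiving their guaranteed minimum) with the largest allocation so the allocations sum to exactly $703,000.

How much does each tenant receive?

Minimums first: Unit 1B $231,500. Remaining pool $471,500.
Remaining pool split over remaining days 525: Unit 4A 156,268.57 → $156,275; Unit 2A 103,280.95 → $103,275; Unit 3B 172,434.29 → $172,425; Unit 2B 39,516.19 → $39,525.

Unit 4A: $156,275; Unit 2A: $103,275; Unit 3B: $172,425; Unit 1B: $231,500; Unit 2B: $39,525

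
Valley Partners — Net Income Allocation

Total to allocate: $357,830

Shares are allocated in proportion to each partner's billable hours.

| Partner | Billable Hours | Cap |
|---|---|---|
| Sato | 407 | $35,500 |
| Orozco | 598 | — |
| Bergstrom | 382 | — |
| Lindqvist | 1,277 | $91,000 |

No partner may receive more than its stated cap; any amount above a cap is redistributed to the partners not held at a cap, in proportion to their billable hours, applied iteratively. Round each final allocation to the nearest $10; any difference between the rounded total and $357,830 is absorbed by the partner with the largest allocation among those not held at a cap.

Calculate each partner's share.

Combined billable hours = 2,664.
Proportional shares (ignoring caps): Sato 54,668.47; Orozco 80,323.70; Bergstrom 51,310.46; Lindqvist 171,527.37.
Capped: Sato ($35,500), Lindqvist ($91,000); balance $231,330 reallocated over remaining billable hours 980.
Shares after redistribution: Orozco 141,158.51 → $141,160; Bergstrom 90,171.49 → $90,170.

Sato: $35,500 · Orozco: $141,160 · Bergstrom: $90,170 · Lindqvist: $91,000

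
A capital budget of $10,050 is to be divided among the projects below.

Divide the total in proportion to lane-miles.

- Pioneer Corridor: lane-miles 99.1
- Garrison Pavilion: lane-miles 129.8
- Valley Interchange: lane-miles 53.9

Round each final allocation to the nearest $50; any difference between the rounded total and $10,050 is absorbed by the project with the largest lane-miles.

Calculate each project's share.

Lane-miles total: 99.1 + 129.8 + 53.9 = 282.8.
Pro-rata amounts: Pioneer Corridor 3,521.76; Garrison Pavilion 4,612.77; Valley Interchange 1,915.47.
At nearest $50: Pioneer Corridor $3,500; Garrison Pavilion $4,600; Valley Interchange $1,900. Sum = $10,000.
Difference $10,050 − $10,000 = +$50 applied to largest lane-miles (Garrison Pavilion): Garrison Pavilion becomes $4,650.

Pioneer Corridor: $3,500 · Garrison Pavilion: $4,650 · Valley Interchange: $1,900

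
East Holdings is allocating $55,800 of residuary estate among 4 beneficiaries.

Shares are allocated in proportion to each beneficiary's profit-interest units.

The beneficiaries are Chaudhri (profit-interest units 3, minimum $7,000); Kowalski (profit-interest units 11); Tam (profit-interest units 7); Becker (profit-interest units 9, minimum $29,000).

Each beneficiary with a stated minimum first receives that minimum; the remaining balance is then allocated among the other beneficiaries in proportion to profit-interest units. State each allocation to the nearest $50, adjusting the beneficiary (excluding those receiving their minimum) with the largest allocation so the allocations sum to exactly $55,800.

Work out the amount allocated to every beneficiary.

Minimums first: Chaudhri $7,000; Becker $29,000. Residual $19,800.
Residual split over remaining profit-interest units 18: Kowalski 12,100.00 → $12,100; Tam 7,700.00 → $7,700.

Chaudhri: $7,000; Kowalski: $12,100; Tam: $7,700; Becker: $29,000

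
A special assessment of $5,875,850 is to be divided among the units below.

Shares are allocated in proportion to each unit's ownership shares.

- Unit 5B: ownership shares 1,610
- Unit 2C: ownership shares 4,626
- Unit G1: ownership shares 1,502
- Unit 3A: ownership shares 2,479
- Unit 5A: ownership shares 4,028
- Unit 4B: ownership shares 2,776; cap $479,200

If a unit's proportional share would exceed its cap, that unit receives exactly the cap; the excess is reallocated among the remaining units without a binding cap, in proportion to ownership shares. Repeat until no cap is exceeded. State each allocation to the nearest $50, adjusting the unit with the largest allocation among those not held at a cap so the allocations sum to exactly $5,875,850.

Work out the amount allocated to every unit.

Combined ownership shares = 17,021.
Proportional shares (ignoring caps): Unit 5B 555,790.99; Unit 2C 1,596,949.77; Unit G1 518,508.12; Unit 3A 855,780.05; Unit 5A 1,390,513.12; Unit 4B 958,307.95.
Cap binds for Unit 4B ($479,200); remaining pool $5,396,650 reallocated over remaining ownership shares 14,245.
Shares after redistribution: Unit 5B 609,940.79 → $609,950; Unit 2C 1,752,537.94 → $1,752,550; Unit G1 569,025.50 → $569,050; Unit 3A 939,157.27 → $939,150; Unit 5A 1,525,988.50 → $1,526,000.
Rounding difference −$50 applied to Unit 2C → $1,752,500.

Unit 5B: $609,950 · Unit 2C: $1,752,500 · Unit G1: $569,050 · Unit 3A: $939,150 · Unit 5A: $1,526,000 · Unit 4B: $479,200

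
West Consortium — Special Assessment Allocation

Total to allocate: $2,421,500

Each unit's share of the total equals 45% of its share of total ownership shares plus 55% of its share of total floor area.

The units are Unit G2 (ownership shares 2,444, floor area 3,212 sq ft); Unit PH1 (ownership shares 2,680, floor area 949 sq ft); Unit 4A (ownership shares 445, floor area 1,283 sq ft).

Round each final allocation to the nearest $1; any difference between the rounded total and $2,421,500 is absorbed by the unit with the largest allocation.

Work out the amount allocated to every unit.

Unit G2: $1,263,999; Unit PH1: $756,554; Unit 4A: $400,947

Ownership shares total 5,569; floor area total 5,444.
Composite weights (45% ownership shares + 55% floor area): Unit G2 0.5220; Unit PH1 0.3124; Unit 4A 0.1656.
Proportional shares: Unit G2 1,263,999.09; Unit PH1 756,554.40; Unit 4A 400,946.51.
At nearest $1: Unit G2 $1,263,999; Unit PH1 $756,554; Unit 4A $400,947. Sum = $2,421,500.
No rounding difference to absorb.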